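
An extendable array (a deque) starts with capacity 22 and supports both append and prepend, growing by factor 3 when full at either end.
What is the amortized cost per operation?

Growth at either end copies all elements; capacities form a geometric sequence with ratio 3, so total copy cost over n operations is O(n) (two geometric series). Amortized O(1).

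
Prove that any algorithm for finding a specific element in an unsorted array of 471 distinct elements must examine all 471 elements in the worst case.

Adversary argument: if the algorithm examines fewer than 471 elements, the adversary places the target in an unexamined position. The algorithm cannot distinguish 'not present' from 'in unexamined position'.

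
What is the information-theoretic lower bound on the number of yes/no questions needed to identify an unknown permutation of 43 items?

There are 43! = 60415263063373835637355132068513997507264512000000000 permutations. Each yes/no question gives at most 1 bit, so at least ceil(log_2(60415263063373835637355132068513997507264512000000000)) = 176 questions are needed.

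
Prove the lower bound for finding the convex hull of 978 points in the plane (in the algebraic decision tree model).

Reduction from sorting: given 978 numbers x_1,...,x_{978}, map x_i to the point (x_i, x_i^2) on the parabola y = x^2. All points are on the convex hull, and walking the hull gives them in sorted x-order. Since sorting requires Omega(n log n), so does planar convex hull.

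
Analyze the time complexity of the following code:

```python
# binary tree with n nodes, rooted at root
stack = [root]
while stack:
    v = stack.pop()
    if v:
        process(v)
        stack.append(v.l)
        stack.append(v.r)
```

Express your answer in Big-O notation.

Time complexity: O(n).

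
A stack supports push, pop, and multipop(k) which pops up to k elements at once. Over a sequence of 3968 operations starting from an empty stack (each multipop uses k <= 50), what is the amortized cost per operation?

Each element is pushed exactly once and popped at most once (whether by pop or as part of a multipop). So the total number of individual pops over the whole sequence is at most the number of pushes, which is at most 3968. Total work <= 2 * 3968, hence O(1) amortized per operation.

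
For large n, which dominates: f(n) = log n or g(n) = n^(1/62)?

g(n) = n^(1/62) grows faster: any positive power of n dominates log n.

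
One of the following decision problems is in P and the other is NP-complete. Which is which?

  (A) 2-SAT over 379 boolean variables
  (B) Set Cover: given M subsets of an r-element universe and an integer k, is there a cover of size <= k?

(A) is P: 2-SAT is solvable in linear time via implication-graph SCCs.
(B) is NP-complete: one of Karp's 21 NP-complete problems (with k part of the input).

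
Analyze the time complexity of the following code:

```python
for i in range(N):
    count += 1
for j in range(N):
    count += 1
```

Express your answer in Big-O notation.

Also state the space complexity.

Time complexity: O(n).
Space complexity: O(1).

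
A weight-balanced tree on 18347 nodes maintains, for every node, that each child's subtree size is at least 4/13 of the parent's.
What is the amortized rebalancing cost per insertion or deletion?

With balance ratio 4/13, tree height is O(log_{13/4}(18347)) = O(log n). A rebalance at a node of size s costs O(s) but requires Omega(s) updates in that subtree to retrigger. Summed over the O(log n) ancestors of the touched leaf, amortized rebalancing is O(log n).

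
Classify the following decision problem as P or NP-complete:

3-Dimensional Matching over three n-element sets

This problem is NP-complete: one of Karp's 21 NP-complete problems.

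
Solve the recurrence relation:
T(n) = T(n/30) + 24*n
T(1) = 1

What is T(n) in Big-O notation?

Geometric series: 24*n*(1 + 1/30 + 1/30^2 + ...) = O(n). T(n) = O(n).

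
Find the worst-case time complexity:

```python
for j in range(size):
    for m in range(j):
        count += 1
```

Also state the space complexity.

Time complexity: O(n^2).
Space complexity: O(1).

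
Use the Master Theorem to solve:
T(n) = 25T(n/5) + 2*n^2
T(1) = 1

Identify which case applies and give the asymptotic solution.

a=25, b=5, f(n)=2*n^2.
log_5(25) = 2, so n^(log_b(a)) = n^2.
f(n) = Theta(n^2), so Case 2 applies.
T(n) = Theta(n^2 log n).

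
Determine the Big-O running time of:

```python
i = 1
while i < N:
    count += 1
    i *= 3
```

Time complexity: O(log n).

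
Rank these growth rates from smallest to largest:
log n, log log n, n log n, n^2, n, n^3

Ordered by growth rate: log log n < log n < n < n log n < n^2 < n^3.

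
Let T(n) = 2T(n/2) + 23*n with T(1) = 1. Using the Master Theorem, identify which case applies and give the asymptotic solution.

a=2, b=2, f(n)=23*n.
log_2(2) = 1, so n^(log_b(a)) = n.
f(n) = Theta(n), so Case 2 applies.
T(n) = Theta(n log n).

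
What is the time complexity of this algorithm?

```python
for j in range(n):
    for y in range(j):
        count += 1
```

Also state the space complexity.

Time complexity: O(n^2).
Space complexity: O(1).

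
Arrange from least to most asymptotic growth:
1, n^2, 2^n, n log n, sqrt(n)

Ordered by growth rate: 1 < sqrt(n) < n log n < n^2 < 2^n.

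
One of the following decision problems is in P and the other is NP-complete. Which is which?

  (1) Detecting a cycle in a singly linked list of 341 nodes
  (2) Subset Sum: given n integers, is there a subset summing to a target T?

(1) is P: Floyd's tortoise-and-hare runs in O(n) time, O(1) space.
(2) is NP-complete: one of Karp's 21 NP-complete problems.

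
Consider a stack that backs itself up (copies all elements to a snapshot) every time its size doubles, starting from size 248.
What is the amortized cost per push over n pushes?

Backups occur at sizes 248, 496, 992, ..., copying 248 + 496 + 992 + ... <= 2n elements total (geometric series). Spread over n pushes, the amortized backup cost is O(1) per push.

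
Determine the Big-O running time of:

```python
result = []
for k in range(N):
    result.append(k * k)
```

Time complexity: O(n).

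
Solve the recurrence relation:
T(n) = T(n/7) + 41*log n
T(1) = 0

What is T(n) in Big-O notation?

Each of the log_7(n) levels adds O(log n). T(n) = O(log^2 n).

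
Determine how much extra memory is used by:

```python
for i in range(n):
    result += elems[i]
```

Space complexity: O(1).
Only a constant amount of auxiliary storage is used; nothing grows with n.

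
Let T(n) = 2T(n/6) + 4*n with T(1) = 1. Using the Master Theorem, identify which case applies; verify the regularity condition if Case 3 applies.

a=2, b=6, f(n)=4*n.
log_6(2) = 0.3869 < 1.
f(n) = Omega(n^(0.3869+epsilon)) for some epsilon > 0, so Case 3 is the candidate.
Regularity: a*f(n/b) = 2*4*(n/6)^1 = (2/6)*4*n^1 <= c*f(n) with c = 2/6 < 1. Satisfied.
Case 3: T(n) = Theta(n).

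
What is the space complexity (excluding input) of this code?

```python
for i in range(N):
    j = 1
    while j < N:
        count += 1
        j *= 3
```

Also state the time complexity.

Space complexity: O(1).
Only a constant amount of auxiliary storage is used; nothing grows with n.
Time complexity: O(n log n).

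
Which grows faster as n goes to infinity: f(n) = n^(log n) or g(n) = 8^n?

g(n) = 8^n grows faster: take logs: log(n^(log n)) = (log n)^2, log(8^n) = n log 8; n dominates (log n)^2.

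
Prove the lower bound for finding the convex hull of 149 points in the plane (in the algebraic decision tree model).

Reduction from sorting: given 149 numbers x_1,...,x_{149}, map x_i to the point (x_i, x_i^2) on the parabola y = x^2. All points are on the convex hull, and walking the hull gives them in sorted x-order. Since sorting requires Omega(n log n), so does planar convex hull.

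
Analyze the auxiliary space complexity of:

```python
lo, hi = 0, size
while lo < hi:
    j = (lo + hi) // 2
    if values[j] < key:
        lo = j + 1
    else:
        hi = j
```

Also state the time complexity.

Space complexity: O(1).
Only a constant amount of auxiliary storage is used; nothing grows with n.
Time complexity: O(log n).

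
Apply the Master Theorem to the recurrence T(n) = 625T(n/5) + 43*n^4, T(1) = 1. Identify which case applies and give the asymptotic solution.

a=625, b=5, f(n)=43*n^4.
log_5(625) = 4, so n^(log_b(a)) = n^4.
f(n) = Theta(n^4), so Case 2 applies.
T(n) = Theta(n^4 log n).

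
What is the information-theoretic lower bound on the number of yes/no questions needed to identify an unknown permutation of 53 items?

There are 53! = 4274883284060025564298013753389399649690343788366813724672000000000000 permutations. Each yes/no question gives at most 1 bit, so at least ceil(log_2(4274883284060025564298013753389399649690343788366813724672000000000000)) = 232 questions are needed.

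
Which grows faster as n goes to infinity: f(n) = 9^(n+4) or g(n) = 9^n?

f(n) = 9^(n+4) and g(n) = 9^n are Theta of each other: 9^(n+4) = 9^4 * 9^n = Theta(9^n).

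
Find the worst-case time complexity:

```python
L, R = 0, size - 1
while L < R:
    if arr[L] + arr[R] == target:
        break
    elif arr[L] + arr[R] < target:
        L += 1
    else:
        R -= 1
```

Time complexity: O(n).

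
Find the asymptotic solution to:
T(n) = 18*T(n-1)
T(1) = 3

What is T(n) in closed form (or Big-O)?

Each step multiplies by 18. T(n) = T(1)*18^(n-1) = 3*18^(n-1).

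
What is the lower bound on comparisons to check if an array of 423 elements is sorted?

To verify 423 elements are sorted, we must compare each consecutive pair. Skipping any pair allows an adversary to swap them. Therefore 422 comparisons are necessary and sufficient.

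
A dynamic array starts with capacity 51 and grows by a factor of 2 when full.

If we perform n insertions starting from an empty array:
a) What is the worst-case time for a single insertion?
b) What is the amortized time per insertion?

(a) Worst-case single insertion: O(n) -- when the array is full at capacity c, the resize copies all c elements, and c can be Theta(n).
(b) Resizes happen at sizes 51, 102, 204, ... Total copy cost for n insertions: 51 + 102 + ... = O(n) (geometric series with ratio 1/2). Amortized cost per insertion: O(n)/n = O(1).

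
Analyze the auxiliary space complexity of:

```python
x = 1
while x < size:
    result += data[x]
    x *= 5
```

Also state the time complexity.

Space complexity: O(1).
Only a constant amount of auxiliary storage is used; nothing grows with n.
Time complexity: O(log n).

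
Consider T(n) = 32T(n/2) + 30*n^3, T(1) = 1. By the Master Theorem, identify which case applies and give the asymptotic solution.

a=32, b=2, f(n)=30*n^3.
log_2(32) = 5 > 3.
Since f(n) = O(n^3) is polynomially smaller than n^5, Case 1 applies.
T(n) = Theta(n^5).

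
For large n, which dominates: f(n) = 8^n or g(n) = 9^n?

g(n) = 9^n grows faster: (9/8)^n -> infinity since 9/8 > 1.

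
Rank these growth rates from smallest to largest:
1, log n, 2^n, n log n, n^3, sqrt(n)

Ordered by growth rate: 1 < log n < sqrt(n) < n log n < n^3 < 2^n.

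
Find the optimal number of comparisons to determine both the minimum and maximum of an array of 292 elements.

Naive approach: 582 comparisons (291 for max + 291 for min).
Optimal: Compare elements in pairs first (floor(n/2) = 146 comparisons), then find max among winners and min among losers (145 comparisons each).
Total: ceil(3n/2) - 2 = 436 comparisons. An adversary argument shows this is also a lower bound.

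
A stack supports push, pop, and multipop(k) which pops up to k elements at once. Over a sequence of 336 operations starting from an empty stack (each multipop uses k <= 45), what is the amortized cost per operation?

Each element is pushed exactly once and popped at most once (whether by pop or as part of a multipop). So the total number of individual pops over the whole sequence is at most the number of pushes, which is at most 336. Total work <= 2 * 336, hence O(1) amortized per operation.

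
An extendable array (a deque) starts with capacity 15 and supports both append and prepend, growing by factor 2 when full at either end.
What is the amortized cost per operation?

Growth at either end copies all elements; capacities form a geometric sequence with ratio 2, so total copy cost over n operations is O(n) (two geometric series). Amortized O(1).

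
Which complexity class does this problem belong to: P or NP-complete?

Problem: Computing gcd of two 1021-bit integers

This problem is in P: the Euclidean algorithm runs in polynomial time in the bit-length.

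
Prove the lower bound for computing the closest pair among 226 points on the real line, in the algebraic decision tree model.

Reduction from element distinctness: given 226 reals, the closest-pair distance is 0 iff two are equal. Element distinctness has an Omega(n log n) lower bound in the algebraic decision tree model (Ben-Or). Therefore closest pair on a line also requires Omega(n log n). Sorting then a linear scan achieves this.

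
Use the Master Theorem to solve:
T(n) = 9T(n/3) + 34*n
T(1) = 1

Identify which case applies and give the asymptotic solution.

a=9, b=3, f(n)=34*n.
log_3(9) = 2 > 1.
Since f(n) = O(n^1) is polynomially smaller than n^2, Case 1 applies.
T(n) = Theta(n^2).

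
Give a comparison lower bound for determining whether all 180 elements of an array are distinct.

In the algebraic decision-tree model, the YES region for element distinctness on 180 elements has 180! connected components (one per ordering). Ben-Or's theorem then gives a lower bound of Omega(log(n!)) = Omega(n log n).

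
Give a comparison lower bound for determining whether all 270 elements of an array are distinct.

In the algebraic decision-tree model, the YES region for element distinctness on 270 elements has 270! connected components (one per ordering). Ben-Or's theorem then gives a lower bound of Omega(log(n!)) = Omega(n log n).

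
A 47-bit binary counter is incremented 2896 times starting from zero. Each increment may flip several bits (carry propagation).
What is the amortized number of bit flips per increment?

Bit i flips on every 2^i-th increment, so over 2896 increments bit i flips floor(2896/2^i) times. Summing over i: total flips < 2 * 2896. Amortized: < 2 = O(1) per increment.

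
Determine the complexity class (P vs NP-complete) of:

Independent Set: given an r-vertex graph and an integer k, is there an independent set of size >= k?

This problem is NP-complete: complement of Clique (with k part of the input).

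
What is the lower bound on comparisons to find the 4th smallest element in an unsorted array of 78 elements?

Finding the 4th smallest of 78 elements requires Omega(n) comparisons. Every element must participate in at least one comparison; otherwise it could be the 4th smallest.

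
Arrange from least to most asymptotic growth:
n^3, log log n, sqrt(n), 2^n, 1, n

Ordered by growth rate: 1 < log log n < sqrt(n) < n < n^3 < 2^n.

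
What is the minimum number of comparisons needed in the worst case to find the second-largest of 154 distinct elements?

Lower bound: finding the max needs 154-1 comparisons. By the adversary weight-doubling argument, the max must personally win >= ceil(log_2(154)) = 8 comparisons; the 2nd-largest is among those 8 losers, needing 8-1 more comparisons. Total >= 154-1 + 8-1 = 160. A balanced knockout tournament achieves this.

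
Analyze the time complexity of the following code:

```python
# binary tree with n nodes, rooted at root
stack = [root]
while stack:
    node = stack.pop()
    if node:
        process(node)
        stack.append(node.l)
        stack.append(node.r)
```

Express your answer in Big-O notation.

Time complexity: O(n).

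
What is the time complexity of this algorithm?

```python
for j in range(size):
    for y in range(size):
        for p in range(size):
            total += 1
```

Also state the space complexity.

Time complexity: O(n^3).
Space complexity: O(1).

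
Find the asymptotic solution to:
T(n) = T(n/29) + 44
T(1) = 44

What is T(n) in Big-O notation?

Each step divides n by 29 and adds 44. After log_29(n) steps, T(n) = O(log n).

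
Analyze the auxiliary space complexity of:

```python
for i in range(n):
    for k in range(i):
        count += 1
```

Space complexity: O(1).
Only a constant amount of auxiliary storage is used; nothing grows with n.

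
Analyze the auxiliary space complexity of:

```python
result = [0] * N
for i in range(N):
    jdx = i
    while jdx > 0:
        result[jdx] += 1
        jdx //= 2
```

Space complexity: O(n).
Auxiliary storage grows linearly with the input size n in the worst case.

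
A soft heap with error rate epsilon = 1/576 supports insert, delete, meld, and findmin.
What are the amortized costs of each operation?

Soft heaps (Chazelle) allow up to an epsilon = 1/576 fraction of elements to have corrupted (raised) keys. Insert is O(log(1/epsilon)) = O(log 576) amortized -- the structure maintains heap-ordered binary trees of rank bounded by O(log(1/epsilon)). Meld concatenates root lists: O(1) amortized. Delete and findmin are O(1) amortized.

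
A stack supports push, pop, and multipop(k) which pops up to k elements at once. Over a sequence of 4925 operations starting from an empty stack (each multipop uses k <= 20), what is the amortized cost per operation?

Each element is pushed exactly once and popped at most once (whether by pop or as part of a multipop). So the total number of individual pops over the whole sequence is at most the number of pushes, which is at most 4925. Total work <= 2 * 4925, hence O(1) amortized per operation.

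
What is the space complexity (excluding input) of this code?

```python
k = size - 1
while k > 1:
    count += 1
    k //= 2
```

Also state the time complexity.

Space complexity: O(1).
Only a constant amount of auxiliary storage is used; nothing grows with n.
Time complexity: O(log n).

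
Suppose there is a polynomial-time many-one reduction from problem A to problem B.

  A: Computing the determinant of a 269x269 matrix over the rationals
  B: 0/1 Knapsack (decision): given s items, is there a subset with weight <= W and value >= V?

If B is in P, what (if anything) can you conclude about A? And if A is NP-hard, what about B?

A poly-time reduction A <=_p B means any A-instance can be transformed to a B-instance in poly time.
If B is in P: compose the reduction with B's poly-time algorithm to solve A in poly time, so A is in P.
If A is NP-hard: every NP problem reduces to A, which reduces to B; composing reductions, every NP problem reduces to B, so B is NP-hard.
(Here in fact A is P and B is NP-complete.)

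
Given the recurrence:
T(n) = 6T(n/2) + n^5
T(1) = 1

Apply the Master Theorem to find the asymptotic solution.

a=6, b=2, f(n)=n^5. log_2(6) = 2.585 < 5. Case 3: T(n) = O(n^5).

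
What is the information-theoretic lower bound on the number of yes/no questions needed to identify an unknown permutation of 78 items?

There are 78! = 11324281178206297831457521158732046228731749579488251990048962825668835325234200766245086213177344000000000000000000 permutations. Each yes/no question gives at most 1 bit, so at least ceil(log_2(11324281178206297831457521158732046228731749579488251990048962825668835325234200766245086213177344000000000000000000)) = 383 questions are needed.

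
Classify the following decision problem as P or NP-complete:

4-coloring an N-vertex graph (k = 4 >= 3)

This problem is NP-complete: graph k-coloring for k>=3 is NP-complete by reduction from 3-SAT.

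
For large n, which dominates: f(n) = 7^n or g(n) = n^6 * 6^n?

f(n) = 7^n grows faster: 7^n / (n^6 6^n) = (7/6)^n / n^6 -> infinity since 7/6 > 1.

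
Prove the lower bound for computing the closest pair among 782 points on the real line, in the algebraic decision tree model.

Reduction from element distinctness: given 782 reals, the closest-pair distance is 0 iff two are equal. Element distinctness has an Omega(n log n) lower bound in the algebraic decision tree model (Ben-Or). Therefore closest pair on a line also requires Omega(n log n). Sorting then a linear scan achieves this.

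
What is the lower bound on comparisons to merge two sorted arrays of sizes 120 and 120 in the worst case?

Adversary: with |120 - 120| <= 1 the inputs can be fully interleaved so that every adjacent pair in the merged output comes from different arrays. Then each of the 239 adjacent pairs must be directly compared, or the algorithm cannot determine their relative order. Standard merge meets this bound.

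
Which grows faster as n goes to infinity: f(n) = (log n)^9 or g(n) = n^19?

g(n) = n^19 grows faster: any positive polynomial dominates any polylog.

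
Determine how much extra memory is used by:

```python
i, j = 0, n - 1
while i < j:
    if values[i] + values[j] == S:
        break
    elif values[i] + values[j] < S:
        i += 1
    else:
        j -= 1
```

Space complexity: O(1).
Only a constant amount of auxiliary storage is used; nothing grows with n.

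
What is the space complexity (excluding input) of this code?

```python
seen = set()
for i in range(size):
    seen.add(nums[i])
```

Space complexity: O(n).
Auxiliary storage grows linearly with the input size n in the worst case.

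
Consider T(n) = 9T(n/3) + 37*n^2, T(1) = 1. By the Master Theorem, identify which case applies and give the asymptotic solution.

a=9, b=3, f(n)=37*n^2.
log_3(9) = 2, so n^(log_b(a)) = n^2.
f(n) = Theta(n^2), so Case 2 applies.
T(n) = Theta(n^2 log n).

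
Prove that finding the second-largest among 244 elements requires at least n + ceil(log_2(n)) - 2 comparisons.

Lower bound (adversary): identifying the maximum requires 244-1 comparisons (each eliminates one candidate). Assign weight 1 to each element; on each comparison the adversary lets the heavier side win and gives it the loser's weight. The max ends with weight 244, but each comparison it wins at most doubles its weight, so the max must win >= ceil(log_2(244)) = 8 comparisons. The second-largest is one of those 8 direct losers to the max, and identifying which one is largest needs >= 8-1 further comparisons. Total >= 244-1 + 8-1 = 250.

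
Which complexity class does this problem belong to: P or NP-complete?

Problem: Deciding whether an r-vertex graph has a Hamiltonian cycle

This problem is NP-complete: one of Karp's 21 NP-complete problems.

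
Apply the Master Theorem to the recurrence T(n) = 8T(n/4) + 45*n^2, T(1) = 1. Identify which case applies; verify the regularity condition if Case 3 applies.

a=8, b=4, f(n)=45*n^2.
log_4(8) = 1.5 < 2.
f(n) = Omega(n^(1.5+epsilon)) for some epsilon > 0, so Case 3 is the candidate.
Regularity: a*f(n/b) = 8*45*(n/4)^2 = (8/16)*45*n^2 <= c*f(n) with c = 8/16 < 1. Satisfied.
Case 3: T(n) = Theta(n^2).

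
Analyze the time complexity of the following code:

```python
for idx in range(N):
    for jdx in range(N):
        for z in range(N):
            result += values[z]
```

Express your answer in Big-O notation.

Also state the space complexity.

Time complexity: O(n^3).
Space complexity: O(1).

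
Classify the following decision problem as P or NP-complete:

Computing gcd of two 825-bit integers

This problem is in P: the Euclidean algorithm runs in polynomial time in the bit-length.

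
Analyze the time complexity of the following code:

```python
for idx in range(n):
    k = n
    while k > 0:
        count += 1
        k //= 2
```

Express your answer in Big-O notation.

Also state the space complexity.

Time complexity: O(n log n).
Space complexity: O(1).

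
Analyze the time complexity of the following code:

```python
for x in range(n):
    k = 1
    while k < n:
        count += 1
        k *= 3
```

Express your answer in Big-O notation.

Time complexity: O(n log n).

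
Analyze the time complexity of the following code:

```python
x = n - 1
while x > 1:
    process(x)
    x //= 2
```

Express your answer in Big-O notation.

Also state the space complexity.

Time complexity: O(log n).
Space complexity: O(1).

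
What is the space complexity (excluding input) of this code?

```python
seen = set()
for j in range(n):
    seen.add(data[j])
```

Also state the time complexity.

Space complexity: O(n).
Auxiliary storage grows linearly with the input size n in the worst case.
Time complexity: O(n).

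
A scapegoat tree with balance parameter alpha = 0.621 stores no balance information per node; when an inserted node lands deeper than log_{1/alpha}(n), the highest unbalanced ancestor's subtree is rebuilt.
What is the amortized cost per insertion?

Search/insert path is O(log n). A rebuild of a subtree of size s costs O(s), but with alpha = 0.621 at least Omega(s) insertions must have occurred in that subtree since its last rebuild. Charging O(1) of the rebuild to each such insertion gives O(log n) amortized.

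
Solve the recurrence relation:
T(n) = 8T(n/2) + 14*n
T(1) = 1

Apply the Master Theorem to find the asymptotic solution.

a=8, b=2, f(n)=14*n. log_2(8) = 3. Case 1 of Master Theorem: T(n) = O(n^3).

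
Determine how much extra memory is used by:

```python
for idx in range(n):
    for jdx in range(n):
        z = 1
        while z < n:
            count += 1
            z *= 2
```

Space complexity: O(1).
Only a constant amount of auxiliary storage is used; nothing grows with n.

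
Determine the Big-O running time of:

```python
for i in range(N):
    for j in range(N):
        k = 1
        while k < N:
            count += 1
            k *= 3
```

Time complexity: O(n^2 log n).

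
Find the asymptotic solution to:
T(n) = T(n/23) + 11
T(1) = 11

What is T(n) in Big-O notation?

Each step divides n by 23 and adds 11. After log_23(n) steps, T(n) = O(log n).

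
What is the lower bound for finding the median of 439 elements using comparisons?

To find the median of 439 elements, every element must be compared at least once, so the lower bound is Omega(n). The BFPRT algorithm achieves O(n), making this tight.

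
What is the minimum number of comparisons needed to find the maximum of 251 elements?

Finding the maximum requires 250 comparisons. Each comparison eliminates exactly one candidate. With 251 candidates, we need 250 eliminations.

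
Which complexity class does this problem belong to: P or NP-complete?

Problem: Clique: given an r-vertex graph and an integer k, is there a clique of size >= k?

This problem is NP-complete: complement of Independent Set / Vertex Cover (with k part of the input).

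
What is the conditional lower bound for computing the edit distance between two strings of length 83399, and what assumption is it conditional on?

Under SETH (the Strong Exponential Time Hypothesis), edit distance on length-83399 strings cannot be computed in O(n^(2-epsilon)) time for any epsilon > 0 (Backurs-Indyk). The reduction is from CNF-SAT via the orthogonal vectors problem.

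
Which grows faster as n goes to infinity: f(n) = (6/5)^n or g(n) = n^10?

f(n) = (6/5)^n grows faster: (6/5)^n is exponential with base 6/5 > 1, dominating every polynomial.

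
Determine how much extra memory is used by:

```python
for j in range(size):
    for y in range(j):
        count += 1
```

Space complexity: O(1).
Only a constant amount of auxiliary storage is used; nothing grows with n.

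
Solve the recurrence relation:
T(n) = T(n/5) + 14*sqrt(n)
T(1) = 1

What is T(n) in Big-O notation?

Each level contributes sqrt(n/5^k). Geometric series with ratio 1/sqrt(5) < 1 sums to O(sqrt(n)).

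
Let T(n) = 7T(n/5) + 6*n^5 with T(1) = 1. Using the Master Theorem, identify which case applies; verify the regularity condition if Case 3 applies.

a=7, b=5, f(n)=6*n^5.
log_5(7) = 1.209 < 5.
f(n) = Omega(n^(1.209+epsilon)) for some epsilon > 0, so Case 3 is the candidate.
Regularity: a*f(n/b) = 7*6*(n/5)^5 = (7/3125)*6*n^5 <= c*f(n) with c = 7/3125 < 1. Satisfied.
Case 3: T(n) = Theta(n^5).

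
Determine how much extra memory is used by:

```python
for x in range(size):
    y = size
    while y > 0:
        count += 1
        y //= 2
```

Space complexity: O(1).
Only a constant amount of auxiliary storage is used; nothing grows with n.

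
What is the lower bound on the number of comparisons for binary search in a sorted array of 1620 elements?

With 1620 possible positions, we need at least ceil(log_2(1620)) = 11 comparisons. Each comparison splits the remaining candidates by at most half.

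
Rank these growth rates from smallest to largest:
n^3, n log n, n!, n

Ordered by growth rate: n < n log n < n^3 < n!.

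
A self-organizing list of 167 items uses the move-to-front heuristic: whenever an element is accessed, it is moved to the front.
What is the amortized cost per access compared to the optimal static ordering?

With potential Phi = number of inversions between the MTF list and the optimal static list (at most C(167,2)), each access has amortized cost at most 2 * (cost under optimal static ordering). This is the move-to-front 2-competitiveness result.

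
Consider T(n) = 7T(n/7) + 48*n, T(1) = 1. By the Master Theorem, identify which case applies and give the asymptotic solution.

a=7, b=7, f(n)=48*n.
log_7(7) = 1, so n^(log_b(a)) = n.
f(n) = Theta(n), so Case 2 applies.
T(n) = Theta(n log n).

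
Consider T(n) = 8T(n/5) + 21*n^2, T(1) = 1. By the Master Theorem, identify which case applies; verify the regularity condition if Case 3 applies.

a=8, b=5, f(n)=21*n^2.
log_5(8) = 1.292 < 2.
f(n) = Omega(n^(1.292+epsilon)) for some epsilon > 0, so Case 3 is the candidate.
Regularity: a*f(n/b) = 8*21*(n/5)^2 = (8/25)*21*n^2 <= c*f(n) with c = 8/25 < 1. Satisfied.
Case 3: T(n) = Theta(n^2).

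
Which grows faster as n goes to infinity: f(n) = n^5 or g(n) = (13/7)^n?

g(n) = (13/7)^n grows faster: (13/7)^n is exponential with base 13/7 > 1, dominating every polynomial.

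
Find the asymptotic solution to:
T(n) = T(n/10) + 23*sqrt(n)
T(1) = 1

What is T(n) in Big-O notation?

Each level contributes sqrt(n/10^k). Geometric series with ratio 1/sqrt(10) < 1 sums to O(sqrt(n)).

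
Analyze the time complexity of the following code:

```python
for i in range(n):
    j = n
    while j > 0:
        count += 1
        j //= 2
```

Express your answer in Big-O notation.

Time complexity: O(n log n).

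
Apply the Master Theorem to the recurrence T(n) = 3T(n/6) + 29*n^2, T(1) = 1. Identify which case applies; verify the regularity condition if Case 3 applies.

a=3, b=6, f(n)=29*n^2.
log_6(3) = 0.6131 < 2.
f(n) = Omega(n^(0.6131+epsilon)) for some epsilon > 0, so Case 3 is the candidate.
Regularity: a*f(n/b) = 3*29*(n/6)^2 = (3/36)*29*n^2 <= c*f(n) with c = 3/36 < 1. Satisfied.
Case 3: T(n) = Theta(n^2).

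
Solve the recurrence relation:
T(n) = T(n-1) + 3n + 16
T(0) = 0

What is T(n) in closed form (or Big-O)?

Dominant term in sum is 3*sum(i, i=1..n) = 3*n*(n+1)/2 = O(n^2).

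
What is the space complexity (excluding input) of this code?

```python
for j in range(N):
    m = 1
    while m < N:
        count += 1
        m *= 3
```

Space complexity: O(1).
Only a constant amount of auxiliary storage is used; nothing grows with n.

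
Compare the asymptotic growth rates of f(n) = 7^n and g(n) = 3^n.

f(n) = 7^n grows faster: (7/3)^n -> infinity since 7/3 > 1.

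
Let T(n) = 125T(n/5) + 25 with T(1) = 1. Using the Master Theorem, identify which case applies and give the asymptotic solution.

a=125, b=5, f(n)=25.
log_5(125) = 3 > 0.
Since f(n) = O(n^0) is polynomially smaller than n^3, Case 1 applies.
T(n) = Theta(n^3).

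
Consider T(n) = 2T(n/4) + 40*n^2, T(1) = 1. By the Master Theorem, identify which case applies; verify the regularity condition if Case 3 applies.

a=2, b=4, f(n)=40*n^2.
log_4(2) = 0.5 < 2.
f(n) = Omega(n^(0.5+epsilon)) for some epsilon > 0, so Case 3 is the candidate.
Regularity: a*f(n/b) = 2*40*(n/4)^2 = (2/16)*40*n^2 <= c*f(n) with c = 2/16 < 1. Satisfied.
Case 3: T(n) = Theta(n^2).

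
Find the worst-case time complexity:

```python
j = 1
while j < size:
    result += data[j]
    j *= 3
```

Time complexity: O(log n).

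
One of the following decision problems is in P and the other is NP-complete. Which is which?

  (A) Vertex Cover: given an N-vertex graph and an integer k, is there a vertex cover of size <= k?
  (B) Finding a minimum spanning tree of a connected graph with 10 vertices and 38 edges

(A) is NP-complete: one of Karp's 21 NP-complete problems (with k part of the input; for any fixed constant k it is in P).
(B) is P: Kruskal's / Prim's algorithms run in polynomial time.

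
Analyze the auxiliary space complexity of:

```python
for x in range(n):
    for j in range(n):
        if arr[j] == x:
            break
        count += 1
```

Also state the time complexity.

Space complexity: O(1).
Only a constant amount of auxiliary storage is used; nothing grows with n.
Time complexity: O(n^2).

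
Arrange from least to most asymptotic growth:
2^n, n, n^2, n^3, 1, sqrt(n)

Ordered by growth rate: 1 < sqrt(n) < n < n^2 < n^3 < 2^n.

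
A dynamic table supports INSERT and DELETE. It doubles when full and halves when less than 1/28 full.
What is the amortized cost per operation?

Using potential function Phi = |2*num_items - table_size| when load > 1/2, and Phi = table_size/2 - num_items otherwise. The gap of 1/28 vs 1/2 for shrinking prevents thrashing. Both insert and delete have O(1) amortized cost.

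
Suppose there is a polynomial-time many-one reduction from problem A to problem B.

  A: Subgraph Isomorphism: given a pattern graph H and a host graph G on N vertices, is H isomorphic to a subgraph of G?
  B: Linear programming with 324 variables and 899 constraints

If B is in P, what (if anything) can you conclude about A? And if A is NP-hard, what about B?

A poly-time reduction A <=_p B means any A-instance can be transformed to a B-instance in poly time.
If B is in P: compose the reduction with B's poly-time algorithm to solve A in poly time, so A is in P.
If A is NP-hard: every NP problem reduces to A, which reduces to B; composing reductions, every NP problem reduces to B, so B is NP-hard.
(Here in fact A is NP-complete and B is in P, so no such reduction is known -- its existence would imply P = NP; the analysis concerns only what the assumed reduction would or would not let you conclude.)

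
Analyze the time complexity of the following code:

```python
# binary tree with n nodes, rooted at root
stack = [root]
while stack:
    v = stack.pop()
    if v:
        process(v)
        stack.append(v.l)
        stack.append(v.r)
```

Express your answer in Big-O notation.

Time complexity: O(n).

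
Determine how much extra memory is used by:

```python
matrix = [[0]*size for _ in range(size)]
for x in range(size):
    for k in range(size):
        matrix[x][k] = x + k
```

Space complexity: O(n^2).
A 2D structure of size n x n is allocated.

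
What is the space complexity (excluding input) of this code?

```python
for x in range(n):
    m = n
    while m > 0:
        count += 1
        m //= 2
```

Space complexity: O(1).
Only a constant amount of auxiliary storage is used; nothing grows with n.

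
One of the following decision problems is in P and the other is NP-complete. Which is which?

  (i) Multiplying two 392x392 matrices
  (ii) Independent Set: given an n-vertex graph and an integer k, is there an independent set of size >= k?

(i) is P: the schoolbook algorithm runs in O(n^3).
(ii) is NP-complete: complement of Clique (with k part of the input).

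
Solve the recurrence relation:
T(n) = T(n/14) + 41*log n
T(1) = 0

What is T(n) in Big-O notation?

Each of the log_14(n) levels adds O(log n). T(n) = O(log^2 n).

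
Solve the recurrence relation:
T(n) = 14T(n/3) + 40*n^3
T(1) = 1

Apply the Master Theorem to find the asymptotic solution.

a=14, b=3, f(n)=40*n^3. log_3(14) = 2.402 < 3. Case 3: T(n) = O(n^3).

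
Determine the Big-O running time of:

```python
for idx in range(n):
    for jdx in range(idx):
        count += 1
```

Time complexity: O(n^2).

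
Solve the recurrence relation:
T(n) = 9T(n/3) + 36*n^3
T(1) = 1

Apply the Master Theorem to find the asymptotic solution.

a=9, b=3, f(n)=36*n^3. log_3(9) = 2 < 3. Case 3: T(n) = O(n^3).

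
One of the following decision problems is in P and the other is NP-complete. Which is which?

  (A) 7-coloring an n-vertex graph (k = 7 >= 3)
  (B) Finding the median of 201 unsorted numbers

(A) is NP-complete: graph k-coloring for k>=3 is NP-complete by reduction from 3-SAT.
(B) is P: linear-time selection (median-of-medians) runs in O(n).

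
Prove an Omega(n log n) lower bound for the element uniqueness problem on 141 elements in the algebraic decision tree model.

In the algebraic decision tree model, element uniqueness on 141 elements is equivalent to determining which cell of an arrangement of C(141,2) = 9870 hyperplanes x_i = x_j contains the input point. Ben-Or's theorem shows this requires Omega(n log n).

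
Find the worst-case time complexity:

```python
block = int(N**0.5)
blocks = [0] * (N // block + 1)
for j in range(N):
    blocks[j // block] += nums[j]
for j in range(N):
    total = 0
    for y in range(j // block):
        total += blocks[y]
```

Time complexity: O(n * sqrt(n)).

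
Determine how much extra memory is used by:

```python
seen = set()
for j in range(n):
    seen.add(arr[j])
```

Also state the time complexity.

Space complexity: O(n).
Auxiliary storage grows linearly with the input size n in the worst case.
Time complexity: O(n).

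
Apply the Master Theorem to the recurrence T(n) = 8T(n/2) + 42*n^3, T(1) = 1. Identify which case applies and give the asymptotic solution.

a=8, b=2, f(n)=42*n^3.
log_2(8) = 3, so n^(log_b(a)) = n^3.
f(n) = Theta(n^3), so Case 2 applies.
T(n) = Theta(n^3 log n).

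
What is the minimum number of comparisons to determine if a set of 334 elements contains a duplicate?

Determining if 334 elements are all distinct requires Omega(n log n) comparisons in the comparison model. This follows from the element distinctness lower bound.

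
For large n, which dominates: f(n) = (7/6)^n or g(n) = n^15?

f(n) = (7/6)^n grows faster: (7/6)^n is exponential with base 7/6 > 1, dominating every polynomial.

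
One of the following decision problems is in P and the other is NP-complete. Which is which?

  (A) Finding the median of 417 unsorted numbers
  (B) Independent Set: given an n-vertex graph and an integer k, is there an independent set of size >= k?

(A) is P: linear-time selection (median-of-medians) runs in O(n).
(B) is NP-complete: complement of Clique (with k part of the input).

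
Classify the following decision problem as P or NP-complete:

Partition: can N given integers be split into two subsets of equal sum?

This problem is NP-complete: Subset Sum reduces to it (one of Karp's 21 NP-complete problems).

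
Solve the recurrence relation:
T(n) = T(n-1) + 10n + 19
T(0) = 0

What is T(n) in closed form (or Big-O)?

Dominant term in sum is 10*sum(i, i=1..n) = 10*n*(n+1)/2 = O(n^2).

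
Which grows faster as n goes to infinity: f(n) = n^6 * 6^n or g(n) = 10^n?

g(n) = 10^n grows faster: 10^n / (n^6 6^n) = (10/6)^n / n^6 -> infinity since 10/6 > 1.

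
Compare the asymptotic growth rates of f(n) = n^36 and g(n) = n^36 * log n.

g(n) = n^36 * log n grows faster: extra log n factor -> infinity.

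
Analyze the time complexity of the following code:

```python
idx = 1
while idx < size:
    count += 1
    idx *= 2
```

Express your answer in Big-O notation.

Time complexity: O(log n).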